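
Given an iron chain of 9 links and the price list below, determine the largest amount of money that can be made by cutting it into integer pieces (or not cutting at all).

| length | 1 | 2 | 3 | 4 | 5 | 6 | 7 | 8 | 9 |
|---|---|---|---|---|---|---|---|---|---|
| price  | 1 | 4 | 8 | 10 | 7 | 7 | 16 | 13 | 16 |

24

Let r[k] be the best obtainable value from length k. For each k, try every first piece i and keep the best of price[i] + r[k−i].
r[1] = 1
r[2] = 4
r[3] = 8
r[4] = 10
r[5] = 12  (first piece 2, then r[3]=8)
r[6] = 16  (first piece 3, then r[3]=8)
r[7] = 18  (first piece 3, then r[4]=10)
r[8] = 20  (first piece 2, then r[6]=16)
r[9] = 24  (first piece 3, then r[6]=16)
One optimal cutting: 3 + 3 + 3 → $8 + $8 + $8 = $24.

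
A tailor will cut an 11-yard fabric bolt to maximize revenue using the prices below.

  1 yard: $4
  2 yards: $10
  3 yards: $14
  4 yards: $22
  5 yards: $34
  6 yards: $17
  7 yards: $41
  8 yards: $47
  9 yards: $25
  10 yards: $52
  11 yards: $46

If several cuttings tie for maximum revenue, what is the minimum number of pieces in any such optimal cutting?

3

Let r[k] be the best obtainable value from length k. For each k, try every first piece i and keep the best of price[i] + r[k−i].
r[1] = 4
r[2] = 10
r[3] = 14  (first piece 1, then r[2]=10)
r[4] = 22
r[5] = 34
r[6] = 38  (first piece 1, then r[5]=34)
r[7] = 44  (first piece 2, then r[5]=34)
r[8] = 48  (first piece 1, then r[7]=44)
r[9] = 56  (first piece 4, then r[5]=34)
r[10] = 68  (first piece 5, then r[5]=34)
r[11] = 72  (first piece 1, then r[10]=68)
Maximum revenue is $72.
Now minimize piece count subject to staying optimal: for each k, pieces[k] = 1 + min over i with p[i]+r[k−i]=r[k] of pieces[k−i].
pieces[8] = 2
pieces[9] = 2
pieces[10] = 2
pieces[11] = 3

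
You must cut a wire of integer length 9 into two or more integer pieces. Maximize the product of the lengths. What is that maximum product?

Let f[k] be the best product for length k (with at least one cut). For each first piece i, the rest contributes max(k−i, f[k−i]).
f[2] = 1×max(1,0) = 1×1 = 1
f[3] = 1×max(2,1) = 1×2 = 2
f[4] = 2×max(2,1) = 2×2 = 4
f[5] = 2×max(3,2) = 2×3 = 6
f[6] = 3×max(3,2) = 3×3 = 9
f[7] = 2×max(5,6) = 2×6 = 12
f[8] = 2×max(6,9) = 2×9 = 18
f[9] = 3×max(6,9) = 3×9 = 27
One optimal split: 3 + 3 + 3; product 3×3×3 = 27.

27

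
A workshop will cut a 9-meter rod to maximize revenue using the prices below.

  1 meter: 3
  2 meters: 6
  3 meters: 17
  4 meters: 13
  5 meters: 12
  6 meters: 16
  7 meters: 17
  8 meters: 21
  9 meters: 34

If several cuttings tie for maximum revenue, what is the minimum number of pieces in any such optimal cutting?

3

Consider every possible first cut. r[k] is the best of p[i]+r[k−i] over all sellable i≤k.
r[1] = 3
r[2] = 6  (first piece 1, then r[1]=3)
r[3] = 17
r[4] = 20  (first piece 1, then r[3]=17)
r[5] = 23  (first piece 1, then r[4]=20)
r[6] = 34  (first piece 3, then r[3]=17)
r[7] = 37  (first piece 1, then r[6]=34)
r[8] = 40  (first piece 1, then r[7]=37)
r[9] = 51  (first piece 3, then r[6]=34)
Maximum revenue is 51.
Now minimize piece count subject to staying optimal: for each k, pieces[k] = 1 + min over i with p[i]+r[k−i]=r[k] of pieces[k−i].
pieces[6] = 2
pieces[7] = 3
pieces[8] = 3
pieces[9] = 3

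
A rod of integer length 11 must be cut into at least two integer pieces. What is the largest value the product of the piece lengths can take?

54

Define P[k] = max over 1≤i<k of i · max(k−i, P[k−i]); the inner max lets the remainder stay uncut if that's better.
P[2] = 1×max(1,0) = 1×1 = 1
P[3] = 1×max(2,1) = 1×2 = 2
P[4] = 2×max(2,1) = 2×2 = 4
P[5] = 2×max(3,2) = 2×3 = 6
P[6] = 3×max(3,2) = 3×3 = 9
P[7] = 2×max(5,6) = 2×6 = 12
P[8] = 2×max(6,9) = 2×9 = 18
P[9] = 3×max(6,9) = 3×9 = 27
P[10] = 2×max(8,18) = 2×18 = 36
P[11] = 2×max(9,27) = 2×27 = 54
One optimal split: 3 + 3 + 3 + 2; product 3×3×3×2 = 54.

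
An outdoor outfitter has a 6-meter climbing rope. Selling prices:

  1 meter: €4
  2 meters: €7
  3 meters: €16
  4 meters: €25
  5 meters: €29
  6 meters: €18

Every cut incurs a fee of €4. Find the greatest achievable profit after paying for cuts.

Build v[k] bottom-up: v[k] = max over allowed piece i of (p[i] + v[k−i]) − 4 per cut.
v[1] = 4
v[2] = max(4+4-4, 7+0) = 7
v[3] = max(4+7-4, 7+4-4, 16+0) = 16
v[4] = max(4+16-4, 7+7-4, 16+4-4, 25+0) = 25
v[5] = max(4+25-4, 7+16-4, 16+7-4, 25+4-4, 29+0) = 29
v[6] = max(4+29-4, 7+25-4, 16+16-4, 25+7-4, 29+4-4, 18+0) = 29
One optimal plan: pieces 5 + 1 (1 cut) → €33 − €4 = €29.

29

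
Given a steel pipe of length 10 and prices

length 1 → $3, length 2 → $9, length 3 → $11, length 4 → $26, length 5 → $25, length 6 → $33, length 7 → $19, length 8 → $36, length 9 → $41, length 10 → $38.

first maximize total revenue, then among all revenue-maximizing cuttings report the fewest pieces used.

Build r[k] bottom-up: r[k] = max over allowed piece i of (p[i] + r[k−i]).
r[1] = 3
r[2] = max(3+3, 9+0) = 9
r[3] = max(3+9, 9+3, 11+0) = 12
r[4] = max(3+12, 9+9, 11+3, 26+0) = 26
r[5] = max(3+26, 9+12, 11+9, 26+3, 25+0) = 29
r[6] = max(3+29, 9+26, 11+12, 26+9, 25+3, 33+0) = 35
r[7] = max(3+35, 9+29, 11+26, …, 33+3, 19+0) = 38
r[8] = max(3+38, 9+35, 11+29, …, 19+3, 36+0) = 52
r[9] = max(3+52, 9+38, 11+35, …, 36+3, 41+0) = 55
r[10] = max(3+55, 9+52, 11+38, …, 41+3, 38+0) = 61
Maximum revenue is $61.
Now minimize piece count subject to staying optimal: for each k, pieces[k] = 1 + min over i with p[i]+r[k−i]=r[k] of pieces[k−i].
pieces[7] = 3
pieces[8] = 2
pieces[9] = 3
pieces[10] = 3

3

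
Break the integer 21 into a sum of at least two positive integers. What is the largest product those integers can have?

2187

Fill P[k] for k=2..21: at each k try every first piece i and multiply by the better of (k−i) uncut or P[k−i].
P[2] = 1*max(1,0) = 1*1 = 1
P[3] = 1*max(2,1) = 1*2 = 2
P[4] = 2*max(2,1) = 2*2 = 4
P[5] = 2*max(3,2) = 2*3 = 6
P[6] = 3*max(3,2) = 3*3 = 9
P[7] = 2*max(5,6) = 2*6 = 12
P[8] = 2*max(6,9) = 2*9 = 18
P[9] = 3*max(6,9) = 3*9 = 27
P[10] = 2*max(8,18) = 2*18 = 36
P[11] = 2*max(9,27) = 2*27 = 54
P[12] = 3*max(9,27) = 3*27 = 81
P[13] = 2*max(11,54) = 2*54 = 108
P[14] = 2*max(12,81) = 2*81 = 162
P[15] = 3*max(12,81) = 3*81 = 243
P[16] = 2*max(14,162) = 2*162 = 324
P[17] = 2*max(15,243) = 2*243 = 486
P[18] = 3*max(15,243) = 3*243 = 729
P[19] = 2*max(17,486) = 2*486 = 972
P[20] = 2*max(18,729) = 2*729 = 1458
P[21] = 3*max(18,729) = 3*729 = 2187
One optimal split: 3 + 3 + 3 + 3 + 3 + 3 + 3; product 3*3*3*3*3*3*3 = 2187.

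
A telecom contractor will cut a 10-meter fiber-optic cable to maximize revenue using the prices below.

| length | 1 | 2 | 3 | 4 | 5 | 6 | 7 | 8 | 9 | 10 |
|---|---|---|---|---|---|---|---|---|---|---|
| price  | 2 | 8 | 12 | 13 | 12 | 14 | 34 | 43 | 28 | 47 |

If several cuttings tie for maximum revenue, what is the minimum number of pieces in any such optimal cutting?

2

Consider every possible first cut. r[k] is the best of p[i]+r[k−i] over all sellable i≤k.
r[1] = 2
r[2] = 8
r[3] = 12
r[4] = 16  (first piece 2, then r[2]=8)
r[5] = 20  (first piece 2, then r[3]=12)
r[6] = 24  (first piece 2, then r[4]=16)
r[7] = 34
r[8] = 43
r[9] = 45  (first piece 1, then r[8]=43)
r[10] = 51  (first piece 2, then r[8]=43)
Maximum revenue is $51.
Now minimize piece count subject to staying optimal: for each k, pieces[k] = 1 + min over i with p[i]+r[k−i]=r[k] of pieces[k−i].
pieces[7] = 1
pieces[8] = 1
pieces[9] = 2
pieces[10] = 2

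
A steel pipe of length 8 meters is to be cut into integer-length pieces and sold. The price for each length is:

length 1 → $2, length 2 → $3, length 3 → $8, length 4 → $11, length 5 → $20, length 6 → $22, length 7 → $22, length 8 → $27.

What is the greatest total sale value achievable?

28

Consider every possible first cut. best[k] is the best of p[i]+best[k−i] over all sellable i≤k.
best[1] = 2
best[2] = max(2+2, 3+0) = 4
best[3] = max(2+4, 3+2, 8+0) = 8
best[4] = max(2+8, 3+4, 8+2, 11+0) = 11
best[5] = max(2+11, 3+8, 8+4, 11+2, 20+0) = 20
best[6] = max(2+20, 3+11, 8+8, 11+4, 20+2, 22+0) = 22
best[7] = max(2+22, 3+20, 8+11, …, 22+2, 22+0) = 24
best[8] = max(2+24, 3+22, 8+20, …, 22+2, 27+0) = 28
One optimal cutting: 5 + 3 → $20 + $8 = $28.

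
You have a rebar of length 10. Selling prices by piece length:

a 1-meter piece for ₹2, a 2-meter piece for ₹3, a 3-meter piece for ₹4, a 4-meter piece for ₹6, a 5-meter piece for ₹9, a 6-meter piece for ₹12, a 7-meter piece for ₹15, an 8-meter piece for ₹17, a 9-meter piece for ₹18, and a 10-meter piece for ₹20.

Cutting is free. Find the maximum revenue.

21

Let r[k] be the best obtainable value from length k. For each k, try every first piece i and keep the best of price[i] + r[k−i].
r[1] = 2
r[2] = max(2+2, 3+0) = 4
r[3] = max(2+4, 3+2, 4+0) = 6
r[4] = max(2+6, 3+4, 4+2, 6+0) = 8
r[5] = max(2+8, 3+6, 4+4, 6+2, 9+0) = 10
r[6] = max(2+10, 3+8, 4+6, 6+4, 9+2, 12+0) = 12
r[7] = max(2+12, 3+10, 4+8, …, 12+2, 15+0) = 15
r[8] = max(2+15, 3+12, 4+10, …, 15+2, 17+0) = 17
r[9] = max(2+17, 3+15, 4+12, …, 17+2, 18+0) = 19
r[10] = max(2+19, 3+17, 4+15, …, 18+2, 20+0) = 21
One optimal cutting: 7 + 1 + 1 + 1 → ₹15 + ₹2 + ₹2 + ₹2 = ₹21.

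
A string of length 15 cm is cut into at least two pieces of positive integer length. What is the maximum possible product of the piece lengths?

243

Fill f[k] for k=2..15: at each k try every first piece i and multiply by the better of (k−i) uncut or f[k−i].
Small cases: f[2]=1, f[3]=2, f[4]=4, f[5]=6, f[6]=9, f[7]=12, f[8]=18, f[9]=27.
f[10] = max(1×27, 2×18, 3×12, …, 8×2, 9×1) = 36
f[11] = max(1×36, 2×27, 3×18, …, 9×2, 10×1) = 54
f[12] = max(1×54, 2×36, 3×27, …, 10×2, 11×1) = 81
f[13] = max(1×81, 2×54, 3×36, …, 11×2, 12×1) = 108
f[14] = max(1×108, 2×81, 3×54, …, 12×2, 13×1) = 162
f[15] = max(1×162, 2×108, 3×81, …, 13×2, 14×1) = 243
One optimal split: 3 + 3 + 3 + 3 + 3; product 3×3×3×3×3 = 243.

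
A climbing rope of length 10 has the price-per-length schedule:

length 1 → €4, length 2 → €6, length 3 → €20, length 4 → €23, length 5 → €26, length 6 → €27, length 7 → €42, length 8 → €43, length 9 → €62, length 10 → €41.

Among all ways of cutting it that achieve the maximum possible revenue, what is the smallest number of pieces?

Build r[k] bottom-up: r[k] = max over allowed piece i of (p[i] + r[k−i]).
r[1] = 4
r[2] = 8  (first piece 1, then r[1]=4)
r[3] = 20
r[4] = 24  (first piece 1, then r[3]=20)
r[5] = 28  (first piece 1, then r[4]=24)
r[6] = 40  (first piece 3, then r[3]=20)
r[7] = 44  (first piece 1, then r[6]=40)
r[8] = 48  (first piece 1, then r[7]=44)
r[9] = 62
r[10] = 66  (first piece 1, then r[9]=62)
Maximum revenue is €66.
Now minimize piece count subject to staying optimal: for each k, pieces[k] = 1 + min over i with p[i]+r[k−i]=r[k] of pieces[k−i].
pieces[7] = 3
pieces[8] = 4
pieces[9] = 1
pieces[10] = 2

2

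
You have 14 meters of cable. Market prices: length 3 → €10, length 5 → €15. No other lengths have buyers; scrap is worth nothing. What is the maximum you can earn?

Consider every possible first cut. best[k] is the best of p[i]+best[k−i] over all sellable i≤k.
best[1] = 0
best[2] = 0
best[3] = 10
best[4] = 10
best[5] = max(10+0, 15+0) = 15
best[6] = max(10+10, 15+0) = 20
best[7] = max(10+10, 15+0) = 20
best[8] = max(10+15, 15+10) = 25
best[9] = max(10+20, 15+10) = 30
best[10] = max(10+20, 15+15) = 30
best[11] = max(10+25, 15+20) = 35
best[12] = max(10+30, 15+20) = 40
best[13] = max(10+30, 15+25) = 40
best[14] = max(10+35, 15+30) = 45
One optimal cutting: 5 + 3 + 3 + 3 → €45.

45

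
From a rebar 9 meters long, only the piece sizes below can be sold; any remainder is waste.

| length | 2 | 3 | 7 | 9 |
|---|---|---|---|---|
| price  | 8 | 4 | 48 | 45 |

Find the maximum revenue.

56

Build best[k] bottom-up: best[k] = max over allowed piece i of (p[i] + best[k−i]).
best[1] = 0
best[2] = 8
best[3] = 8
best[4] = 16  (first piece 2, then best[2]=8)
best[5] = 16
best[6] = 24  (first piece 2, then best[4]=16)
best[7] = 48
best[8] = 48
best[9] = 56  (first piece 2, then best[7]=48)
One optimal cutting: 7 + 2 → ₹56.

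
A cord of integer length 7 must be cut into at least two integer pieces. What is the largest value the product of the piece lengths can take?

12

Fill m[k] for k=2..7: at each k try every first piece i and multiply by the better of (k−i) uncut or m[k−i].
m[2] = 1·max(1,0) = 1·1 = 1
m[3] = 1·max(2,1) = 1·2 = 2
m[4] = 2·max(2,1) = 2·2 = 4
m[5] = 2·max(3,2) = 2·3 = 6
m[6] = 3·max(3,2) = 3·3 = 9
m[7] = 2·max(5,6) = 2·6 = 12
One optimal split: 3 + 2 + 2; product 3·2·2 = 12.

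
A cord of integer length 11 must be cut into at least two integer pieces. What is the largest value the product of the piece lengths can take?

54

Let P[k] be the best product for length k (with at least one cut). For each first piece i, the rest contributes max(k−i, P[k−i]).
P[2] = 1·max(1,0) = 1·1 = 1
P[3] = 1·max(2,1) = 1·2 = 2
P[4] = 2·max(2,1) = 2·2 = 4
P[5] = 2·max(3,2) = 2·3 = 6
P[6] = 3·max(3,2) = 3·3 = 9
P[7] = 2·max(5,6) = 2·6 = 12
P[8] = 2·max(6,9) = 2·9 = 18
P[9] = 3·max(6,9) = 3·9 = 27
P[10] = 2·max(8,18) = 2·18 = 36
P[11] = 2·max(9,27) = 2·27 = 54
One optimal split: 3 + 3 + 3 + 2; product 3·3·3·2 = 54.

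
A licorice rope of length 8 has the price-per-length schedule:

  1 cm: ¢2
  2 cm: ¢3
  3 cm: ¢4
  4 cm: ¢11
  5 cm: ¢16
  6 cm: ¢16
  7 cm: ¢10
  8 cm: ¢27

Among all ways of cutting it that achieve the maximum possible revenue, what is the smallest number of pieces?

1

Consider every possible first cut. r[k] is the best of p[i]+r[k−i] over all sellable i≤k.
r[1] = 2
r[2] = max(2+2, 3+0) = 4
r[3] = max(2+4, 3+2, 4+0) = 6
r[4] = max(2+6, 3+4, 4+2, 11+0) = 11
r[5] = max(2+11, 3+6, 4+4, 11+2, 16+0) = 16
r[6] = max(2+16, 3+11, 4+6, 11+4, 16+2, 16+0) = 18
r[7] = max(2+18, 3+16, 4+11, …, 16+2, 10+0) = 20
r[8] = max(2+20, 3+18, 4+16, …, 10+2, 27+0) = 27
Maximum revenue is ¢27.
Now minimize piece count subject to staying optimal: for each k, pieces[k] = 1 + min over i with p[i]+r[k−i]=r[k] of pieces[k−i].
pieces[5] = 1
pieces[6] = 2
pieces[7] = 3
pieces[8] = 1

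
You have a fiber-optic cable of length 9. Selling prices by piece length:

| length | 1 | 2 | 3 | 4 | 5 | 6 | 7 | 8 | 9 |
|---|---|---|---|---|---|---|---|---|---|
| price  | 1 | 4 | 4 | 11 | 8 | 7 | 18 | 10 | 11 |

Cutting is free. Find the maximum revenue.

23

Consider every possible first cut. R[k] is the best of p[i]+R[k−i] over all sellable i≤k.
R[1] = 1
R[2] = max(1+1, 4+0) = 4
R[3] = max(1+4, 4+1, 4+0) = 5
R[4] = max(1+5, 4+4, 4+1, 11+0) = 11
R[5] = max(1+11, 4+5, 4+4, 11+1, 8+0) = 12
R[6] = max(1+12, 4+11, 4+5, 11+4, 8+1, 7+0) = 15
R[7] = max(1+15, 4+12, 4+11, …, 7+1, 18+0) = 18
R[8] = max(1+18, 4+15, 4+12, …, 18+1, 10+0) = 22
R[9] = max(1+22, 4+18, 4+15, …, 10+1, 11+0) = 23
One optimal cutting: 4 + 4 + 1 → $11 + $11 + $1 = $23.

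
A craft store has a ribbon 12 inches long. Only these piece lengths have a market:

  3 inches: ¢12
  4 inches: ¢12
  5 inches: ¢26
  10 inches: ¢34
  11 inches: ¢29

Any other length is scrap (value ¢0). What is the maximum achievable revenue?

Let best[k] be the best obtainable value from length k. For each k, try every first piece i and keep the best of price[i] + best[k−i].
best[1] = 0
best[2] = 0
best[3] = 12
best[4] = 12
best[5] = 26
best[6] = 26
best[7] = 26
best[8] = 38  (first piece 3, then best[5]=26)
best[9] = 38
best[10] = 52  (first piece 5, then best[5]=26)
best[11] = 52
best[12] = 52
One optimal cutting: pieces 5 + 5 with 2 inches of scrap → ¢52.

52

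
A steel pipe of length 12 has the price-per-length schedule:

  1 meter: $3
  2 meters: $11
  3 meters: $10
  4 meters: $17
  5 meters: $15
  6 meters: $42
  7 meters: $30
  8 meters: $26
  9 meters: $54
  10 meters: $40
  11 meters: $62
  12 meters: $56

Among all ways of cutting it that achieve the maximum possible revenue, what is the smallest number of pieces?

2

Let r[k] be the best obtainable value from length k. For each k, try every first piece i and keep the best of price[i] + r[k−i].
r[1] = 3
r[2] = max(3+3, 11+0) = 11
r[3] = max(3+11, 11+3, 10+0) = 14
r[4] = max(3+14, 11+11, 10+3, 17+0) = 22
r[5] = max(3+22, 11+14, 10+11, 17+3, 15+0) = 25
r[6] = max(3+25, 11+22, 10+14, 17+11, 15+3, 42+0) = 42
r[7] = max(3+42, 11+25, 10+22, …, 42+3, 30+0) = 45
r[8] = max(3+45, 11+42, 10+25, …, 30+3, 26+0) = 53
r[9] = max(3+53, 11+45, 10+42, …, 26+3, 54+0) = 56
r[10] = max(3+56, 11+53, 10+45, …, 54+3, 40+0) = 64
r[11] = max(3+64, 11+56, 10+53, …, 40+3, 62+0) = 67
r[12] = max(3+67, 11+64, 10+56, …, 62+3, 56+0) = 84
Maximum revenue is $84.
Now minimize piece count subject to staying optimal: for each k, pieces[k] = 1 + min over i with p[i]+r[k−i]=r[k] of pieces[k−i].
pieces[9] = 3
pieces[10] = 3
pieces[11] = 4
pieces[12] = 2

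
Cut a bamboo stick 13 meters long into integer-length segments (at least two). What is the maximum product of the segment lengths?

Define f[k] = max over 1≤i<k of i · max(k−i, f[k−i]); the inner max lets the remainder stay uncut if that's better.
f[2] = 1·max(1,0) = 1·1 = 1
f[3] = 1·max(2,1) = 1·2 = 2
f[4] = 2·max(2,1) = 2·2 = 4
f[5] = 2·max(3,2) = 2·3 = 6
f[6] = 3·max(3,2) = 3·3 = 9
f[7] = 2·max(5,6) = 2·6 = 12
f[8] = 2·max(6,9) = 2·9 = 18
f[9] = 3·max(6,9) = 3·9 = 27
f[10] = 2·max(8,18) = 2·18 = 36
f[11] = 2·max(9,27) = 2·27 = 54
f[12] = 3·max(9,27) = 3·27 = 81
f[13] = 2·max(11,54) = 2·54 = 108
One optimal split: 3 + 3 + 3 + 2 + 2; product 3·3·3·2·2 = 108.

108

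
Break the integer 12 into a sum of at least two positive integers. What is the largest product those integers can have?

81

Let m[k] be the best product for length k (with at least one cut). For each first piece i, the rest contributes max(k−i, m[k−i]).
m[2] = 1*max(1,0) = 1*1 = 1
m[3] = 1*max(2,1) = 1*2 = 2
m[4] = 2*max(2,1) = 2*2 = 4
m[5] = 2*max(3,2) = 2*3 = 6
m[6] = 3*max(3,2) = 3*3 = 9
m[7] = 2*max(5,6) = 2*6 = 12
m[8] = 2*max(6,9) = 2*9 = 18
m[9] = 3*max(6,9) = 3*9 = 27
m[10] = 2*max(8,18) = 2*18 = 36
m[11] = 2*max(9,27) = 2*27 = 54
m[12] = 3*max(9,27) = 3*27 = 81
One optimal split: 3 + 3 + 3 + 3; product 3*3*3*3 = 81.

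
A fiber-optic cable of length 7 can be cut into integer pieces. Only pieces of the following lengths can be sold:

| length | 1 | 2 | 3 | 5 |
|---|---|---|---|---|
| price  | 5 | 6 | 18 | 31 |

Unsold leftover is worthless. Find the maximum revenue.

41

Consider every possible first cut. best[k] is the best of p[i]+best[k−i] over all sellable i≤k.
best[1] = 5
best[2] = 10  (first piece 1, then best[1]=5)
best[3] = 18
best[4] = 23  (first piece 1, then best[3]=18)
best[5] = 31
best[6] = 36  (first piece 1, then best[5]=31)
best[7] = 41  (first piece 1, then best[6]=36)
One optimal cutting: 5 + 1 + 1 → $41.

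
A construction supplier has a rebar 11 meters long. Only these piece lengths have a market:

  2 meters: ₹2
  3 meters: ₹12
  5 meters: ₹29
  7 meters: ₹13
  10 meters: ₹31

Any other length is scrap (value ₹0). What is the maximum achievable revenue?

58

Consider every possible first cut. f[k] is the best of p[i]+f[k−i] over all sellable i≤k.
f[1] = 0
f[2] = 2
f[3] = 12
f[4] = 12
f[5] = 29
f[6] = 29
f[7] = 31  (first piece 2, then f[5]=29)
f[8] = 41  (first piece 3, then f[5]=29)
f[9] = 41
f[10] = 58  (first piece 5, then f[5]=29)
f[11] = 58
One optimal cutting: pieces 5 + 5 with 1 meter of scrap → ₹58.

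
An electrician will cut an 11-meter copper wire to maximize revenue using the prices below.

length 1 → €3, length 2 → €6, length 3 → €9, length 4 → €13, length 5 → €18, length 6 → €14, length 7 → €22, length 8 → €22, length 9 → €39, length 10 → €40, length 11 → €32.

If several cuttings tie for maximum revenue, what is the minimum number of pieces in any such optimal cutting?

2

Let r[k] be the best obtainable value from length k. For each k, try every first piece i and keep the best of price[i] + r[k−i].
r[1] = 3
r[2] = max(3+3, 6+0) = 6
r[3] = max(3+6, 6+3, 9+0) = 9
r[4] = max(3+9, 6+6, 9+3, 13+0) = 13
r[5] = max(3+13, 6+9, 9+6, 13+3, 18+0) = 18
r[6] = max(3+18, 6+13, 9+9, 13+6, 18+3, 14+0) = 21
r[7] = max(3+21, 6+18, 9+13, …, 14+3, 22+0) = 24
r[8] = max(3+24, 6+21, 9+18, …, 22+3, 22+0) = 27
r[9] = max(3+27, 6+24, 9+21, …, 22+3, 39+0) = 39
r[10] = max(3+39, 6+27, 9+24, …, 39+3, 40+0) = 42
r[11] = max(3+42, 6+39, 9+27, …, 40+3, 32+0) = 45
Maximum revenue is €45.
Now minimize piece count subject to staying optimal: for each k, pieces[k] = 1 + min over i with p[i]+r[k−i]=r[k] of pieces[k−i].
pieces[8] = 2
pieces[9] = 1
pieces[10] = 2
pieces[11] = 2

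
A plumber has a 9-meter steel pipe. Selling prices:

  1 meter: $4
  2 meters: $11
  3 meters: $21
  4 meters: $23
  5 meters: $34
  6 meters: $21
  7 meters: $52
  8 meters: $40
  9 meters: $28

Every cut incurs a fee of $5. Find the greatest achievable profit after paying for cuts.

Build v[k] bottom-up: v[k] = max over allowed piece i of (p[i] + v[k−i]) − 5 per cut.
v[1] = 4
v[2] = max(4+4-5, 11+0) = 11
v[3] = max(4+11-5, 11+4-5, 21+0) = 21
v[4] = max(4+21-5, 11+11-5, 21+4-5, 23+0) = 23
v[5] = max(4+23-5, 11+21-5, 21+11-5, 23+4-5, 34+0) = 34
v[6] = max(4+34-5, 11+23-5, 21+21-5, 23+11-5, 34+4-5, 21+0) = 37
v[7] = max(4+37-5, 11+34-5, 21+23-5, …, 21+4-5, 52+0) = 52
v[8] = max(4+52-5, 11+37-5, 21+34-5, …, 52+4-5, 40+0) = 51
v[9] = max(4+51-5, 11+52-5, 21+37-5, …, 40+4-5, 28+0) = 58
One optimal plan: pieces 7 + 2 (1 cut) → $63 − $5 = $58.

58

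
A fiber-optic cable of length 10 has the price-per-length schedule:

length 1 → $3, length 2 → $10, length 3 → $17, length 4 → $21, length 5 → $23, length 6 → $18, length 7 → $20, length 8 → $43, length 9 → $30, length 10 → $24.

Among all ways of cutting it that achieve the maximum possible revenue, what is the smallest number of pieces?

Let r[k] be the best obtainable value from length k. For each k, try every first piece i and keep the best of price[i] + r[k−i].
r[1] = 3
r[2] = 10
r[3] = 17
r[4] = 21
r[5] = 27  (first piece 2, then r[3]=17)
r[6] = 34  (first piece 3, then r[3]=17)
r[7] = 38  (first piece 3, then r[4]=21)
r[8] = 44  (first piece 2, then r[6]=34)
r[9] = 51  (first piece 3, then r[6]=34)
r[10] = 55  (first piece 3, then r[7]=38)
Maximum revenue is $55.
Now minimize piece count subject to staying optimal: for each k, pieces[k] = 1 + min over i with p[i]+r[k−i]=r[k] of pieces[k−i].
pieces[7] = 2
pieces[8] = 3
pieces[9] = 3
pieces[10] = 3

3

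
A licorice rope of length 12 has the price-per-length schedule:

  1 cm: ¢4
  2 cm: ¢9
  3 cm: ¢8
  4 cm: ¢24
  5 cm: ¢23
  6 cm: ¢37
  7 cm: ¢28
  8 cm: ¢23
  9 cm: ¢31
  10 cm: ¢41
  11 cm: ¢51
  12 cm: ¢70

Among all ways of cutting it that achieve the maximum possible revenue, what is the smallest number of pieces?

Consider every possible first cut. r[k] is the best of p[i]+r[k−i] over all sellable i≤k.
r[1] = 4
r[2] = 9
r[3] = 13  (first piece 1, then r[2]=9)
r[4] = 24
r[5] = 28  (first piece 1, then r[4]=24)
r[6] = 37
r[7] = 41  (first piece 1, then r[6]=37)
r[8] = 48  (first piece 4, then r[4]=24)
r[9] = 52  (first piece 1, then r[8]=48)
r[10] = 61  (first piece 4, then r[6]=37)
r[11] = 65  (first piece 1, then r[10]=61)
r[12] = 74  (first piece 6, then r[6]=37)
Maximum revenue is ¢74.
Now minimize piece count subject to staying optimal: for each k, pieces[k] = 1 + min over i with p[i]+r[k−i]=r[k] of pieces[k−i].
pieces[9] = 3
pieces[10] = 2
pieces[11] = 3
pieces[12] = 2

2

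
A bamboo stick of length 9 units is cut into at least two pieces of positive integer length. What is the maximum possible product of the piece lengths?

27

Fill m[k] for k=2..9: at each k try every first piece i and multiply by the better of (k−i) uncut or m[k−i].
m[2] = 1·max(1,0) = 1·1 = 1
m[3] = 1·max(2,1) = 1·2 = 2
m[4] = 2·max(2,1) = 2·2 = 4
m[5] = 2·max(3,2) = 2·3 = 6
m[6] = 3·max(3,2) = 3·3 = 9
m[7] = 2·max(5,6) = 2·6 = 12
m[8] = 2·max(6,9) = 2·9 = 18
m[9] = 3·max(6,9) = 3·9 = 27
One optimal split: 3 + 3 + 3; product 3·3·3 = 27.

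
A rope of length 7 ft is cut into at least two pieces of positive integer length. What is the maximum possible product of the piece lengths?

Let g[k] be the best product for length k (with at least one cut). For each first piece i, the rest contributes max(k−i, g[k−i]).
g[2] = 1*max(1,0) = 1*1 = 1
g[3] = max(1*2, 2*1) = 2
g[4] = max(1*3, 2*2, 3*1) = 4
g[5] = max(1*4, 2*3, 3*2, 4*1) = 6
g[6] = max(1*6, 2*4, 3*3, 4*2, 5*1) = 9
g[7] = max(1*9, 2*6, 3*4, 4*3, 5*2, 6*1) = 12
One optimal split: 3 + 2 + 2; product 3*2*2 = 12.

12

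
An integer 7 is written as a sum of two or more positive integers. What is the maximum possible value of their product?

12

Let g[k] be the best product for length k (with at least one cut). For each first piece i, the rest contributes max(k−i, g[k−i]).
g[2] = 1·max(1,0) = 1·1 = 1
g[3] = max(1·2, 2·1) = 2
g[4] = max(1·3, 2·2, 3·1) = 4
g[5] = max(1·4, 2·3, 3·2, 4·1) = 6
g[6] = max(1·6, 2·4, 3·3, 4·2, 5·1) = 9
g[7] = max(1·9, 2·6, 3·4, 4·3, 5·2, 6·1) = 12
One optimal split: 3 + 2 + 2; product 3·2·2 = 12.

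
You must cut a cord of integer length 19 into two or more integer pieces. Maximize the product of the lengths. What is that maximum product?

972

Define prod[k] = max over 1≤i<k of i · max(k−i, prod[k−i]); the inner max lets the remainder stay uncut if that's better.
prod[2] = 1×max(1,0) = 1×1 = 1
prod[3] = 1×max(2,1) = 1×2 = 2
prod[4] = 2×max(2,1) = 2×2 = 4
prod[5] = 2×max(3,2) = 2×3 = 6
prod[6] = 3×max(3,2) = 3×3 = 9
prod[7] = 2×max(5,6) = 2×6 = 12
prod[8] = 2×max(6,9) = 2×9 = 18
prod[9] = 3×max(6,9) = 3×9 = 27
prod[10] = 2×max(8,18) = 2×18 = 36
prod[11] = 2×max(9,27) = 2×27 = 54
prod[12] = 3×max(9,27) = 3×27 = 81
prod[13] = 2×max(11,54) = 2×54 = 108
prod[14] = 2×max(12,81) = 2×81 = 162
prod[15] = 3×max(12,81) = 3×81 = 243
prod[16] = 2×max(14,162) = 2×162 = 324
prod[17] = 2×max(15,243) = 2×243 = 486
prod[18] = 3×max(15,243) = 3×243 = 729
prod[19] = 2×max(17,486) = 2×486 = 972
One optimal split: 3 + 3 + 3 + 3 + 3 + 2 + 2; product 3×3×3×3×3×2×2 = 972.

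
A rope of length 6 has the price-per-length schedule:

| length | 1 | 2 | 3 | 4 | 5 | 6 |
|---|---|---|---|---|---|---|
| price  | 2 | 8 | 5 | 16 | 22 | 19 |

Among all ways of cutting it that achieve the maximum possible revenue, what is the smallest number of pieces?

2

Build r[k] bottom-up: r[k] = max over allowed piece i of (p[i] + r[k−i]).
r[1] = 2
r[2] = 8
r[3] = 10  (first piece 1, then r[2]=8)
r[4] = 16  (first piece 2, then r[2]=8)
r[5] = 22
r[6] = 24  (first piece 1, then r[5]=22)
Maximum revenue is €24.
Now minimize piece count subject to staying optimal: for each k, pieces[k] = 1 + min over i with p[i]+r[k−i]=r[k] of pieces[k−i].
pieces[3] = 2
pieces[4] = 1
pieces[5] = 1
pieces[6] = 2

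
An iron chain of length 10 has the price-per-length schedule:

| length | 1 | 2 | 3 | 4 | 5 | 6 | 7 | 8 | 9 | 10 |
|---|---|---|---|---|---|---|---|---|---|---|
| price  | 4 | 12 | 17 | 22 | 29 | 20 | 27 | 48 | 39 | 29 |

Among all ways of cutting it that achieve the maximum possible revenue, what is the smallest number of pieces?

2

Build r[k] bottom-up: r[k] = max over allowed piece i of (p[i] + r[k−i]).
r[1] = 4
r[2] = 12
r[3] = 17
r[4] = 24  (first piece 2, then r[2]=12)
r[5] = 29  (first piece 2, then r[3]=17)
r[6] = 36  (first piece 2, then r[4]=24)
r[7] = 41  (first piece 2, then r[5]=29)
r[8] = 48  (first piece 2, then r[6]=36)
r[9] = 53  (first piece 2, then r[7]=41)
r[10] = 60  (first piece 2, then r[8]=48)
Maximum revenue is $60.
Now minimize piece count subject to staying optimal: for each k, pieces[k] = 1 + min over i with p[i]+r[k−i]=r[k] of pieces[k−i].
pieces[7] = 2
pieces[8] = 1
pieces[9] = 3
pieces[10] = 2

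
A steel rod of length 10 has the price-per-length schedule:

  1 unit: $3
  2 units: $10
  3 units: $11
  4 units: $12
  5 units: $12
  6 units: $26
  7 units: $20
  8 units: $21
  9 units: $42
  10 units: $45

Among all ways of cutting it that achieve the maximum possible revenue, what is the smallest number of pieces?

Build r[k] bottom-up: r[k] = max over allowed piece i of (p[i] + r[k−i]).
r[1] = 3
r[2] = max(3+3, 10+0) = 10
r[3] = max(3+10, 10+3, 11+0) = 13
r[4] = max(3+13, 10+10, 11+3, 12+0) = 20
r[5] = max(3+20, 10+13, 11+10, 12+3, 12+0) = 23
r[6] = max(3+23, 10+20, 11+13, 12+10, 12+3, 26+0) = 30
r[7] = max(3+30, 10+23, 11+20, …, 26+3, 20+0) = 33
r[8] = max(3+33, 10+30, 11+23, …, 20+3, 21+0) = 40
r[9] = max(3+40, 10+33, 11+30, …, 21+3, 42+0) = 43
r[10] = max(3+43, 10+40, 11+33, …, 42+3, 45+0) = 50
Maximum revenue is $50.
Now minimize piece count subject to staying optimal: for each k, pieces[k] = 1 + min over i with p[i]+r[k−i]=r[k] of pieces[k−i].
pieces[7] = 4
pieces[8] = 4
pieces[9] = 5
pieces[10] = 5

5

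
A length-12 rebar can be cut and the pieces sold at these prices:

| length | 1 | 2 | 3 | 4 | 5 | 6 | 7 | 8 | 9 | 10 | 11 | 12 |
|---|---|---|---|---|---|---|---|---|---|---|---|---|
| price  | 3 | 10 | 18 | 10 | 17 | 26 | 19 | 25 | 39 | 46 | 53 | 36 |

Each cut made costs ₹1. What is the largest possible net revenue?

Let v[k] be the best obtainable value from length k. For each k, try every first piece i and keep the best of price[i] + v[k−i] minus the 1 cut fee when i<k.
v[1] = 3
v[2] = max(3+3-1, 10+0) = 10
v[3] = max(3+10-1, 10+3-1, 18+0) = 18
v[4] = max(3+18-1, 10+10-1, 18+3-1, 10+0) = 20
v[5] = max(3+20-1, 10+18-1, 18+10-1, 10+3-1, 17+0) = 27
v[6] = max(3+27-1, 10+20-1, 18+18-1, 10+10-1, 17+3-1, 26+0) = 35
v[7] = max(3+35-1, 10+27-1, 18+20-1, …, 26+3-1, 19+0) = 37
v[8] = max(3+37-1, 10+35-1, 18+27-1, …, 19+3-1, 25+0) = 44
v[9] = max(3+44-1, 10+37-1, 18+35-1, …, 25+3-1, 39+0) = 52
v[10] = max(3+52-1, 10+44-1, 18+37-1, …, 39+3-1, 46+0) = 54
v[11] = max(3+54-1, 10+52-1, 18+44-1, …, 46+3-1, 53+0) = 61
v[12] = max(3+61-1, 10+54-1, 18+52-1, …, 53+3-1, 36+0) = 69
One optimal plan: pieces 3 + 3 + 3 + 3 (3 cuts) → ₹72 − ₹3 = ₹69.

69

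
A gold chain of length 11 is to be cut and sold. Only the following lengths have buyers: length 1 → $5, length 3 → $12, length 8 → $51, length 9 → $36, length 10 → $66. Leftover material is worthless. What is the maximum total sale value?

Let best[k] be the best obtainable value from length k. For each k, try every first piece i and keep the best of price[i] + best[k−i].
best[1] = 5
best[2] = 10  (first piece 1, then best[1]=5)
best[3] = 15  (first piece 1, then best[2]=10)
best[4] = 20  (first piece 1, then best[3]=15)
best[5] = 25  (first piece 1, then best[4]=20)
best[6] = 30  (first piece 1, then best[5]=25)
best[7] = 35  (first piece 1, then best[6]=30)
best[8] = 51
best[9] = 56  (first piece 1, then best[8]=51)
best[10] = 66
best[11] = 71  (first piece 1, then best[10]=66)
One optimal cutting: 10 + 1 → $71.

71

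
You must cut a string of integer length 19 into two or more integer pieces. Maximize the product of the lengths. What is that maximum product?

972

Define P[k] = max over 1≤i<k of i · max(k−i, P[k−i]); the inner max lets the remainder stay uncut if that's better.
P[2] = 1×max(1,0) = 1×1 = 1
P[3] = 1×max(2,1) = 1×2 = 2
P[4] = 2×max(2,1) = 2×2 = 4
P[5] = 2×max(3,2) = 2×3 = 6
P[6] = 3×max(3,2) = 3×3 = 9
P[7] = 2×max(5,6) = 2×6 = 12
P[8] = 2×max(6,9) = 2×9 = 18
P[9] = 3×max(6,9) = 3×9 = 27
P[10] = 2×max(8,18) = 2×18 = 36
P[11] = 2×max(9,27) = 2×27 = 54
P[12] = 3×max(9,27) = 3×27 = 81
P[13] = 2×max(11,54) = 2×54 = 108
P[14] = 2×max(12,81) = 2×81 = 162
P[15] = 3×max(12,81) = 3×81 = 243
P[16] = 2×max(14,162) = 2×162 = 324
P[17] = 2×max(15,243) = 2×243 = 486
P[18] = 3×max(15,243) = 3×243 = 729
P[19] = 2×max(17,486) = 2×486 = 972
One optimal split: 3 + 3 + 3 + 3 + 3 + 2 + 2; product 3×3×3×3×3×2×2 = 972.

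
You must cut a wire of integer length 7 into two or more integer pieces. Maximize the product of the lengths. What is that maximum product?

12

Let m[k] be the best product for length k (with at least one cut). For each first piece i, the rest contributes max(k−i, m[k−i]).
m[2] = 1·max(1,0) = 1·1 = 1
m[3] = 1·max(2,1) = 1·2 = 2
m[4] = 2·max(2,1) = 2·2 = 4
m[5] = 2·max(3,2) = 2·3 = 6
m[6] = 3·max(3,2) = 3·3 = 9
m[7] = 2·max(5,6) = 2·6 = 12
One optimal split: 3 + 2 + 2; product 3·2·2 = 12.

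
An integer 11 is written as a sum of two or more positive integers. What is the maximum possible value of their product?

54

Fill f[k] for k=2..11: at each k try every first piece i and multiply by the better of (k−i) uncut or f[k−i].
f[2] = 1×max(1,0) = 1×1 = 1
f[3] = max(1×2, 2×1) = 2
f[4] = max(1×3, 2×2, 3×1) = 4
f[5] = max(1×4, 2×3, 3×2, 4×1) = 6
f[6] = max(1×6, 2×4, 3×3, 4×2, 5×1) = 9
f[7] = max(1×9, 2×6, 3×4, 4×3, 5×2, 6×1) = 12
f[8] = max(1×12, 2×9, 3×6, …, 6×2, 7×1) = 18
f[9] = max(1×18, 2×12, 3×9, …, 7×2, 8×1) = 27
f[10] = max(1×27, 2×18, 3×12, …, 8×2, 9×1) = 36
f[11] = max(1×36, 2×27, 3×18, …, 9×2, 10×1) = 54
One optimal split: 3 + 3 + 3 + 2; product 3×3×3×2 = 54.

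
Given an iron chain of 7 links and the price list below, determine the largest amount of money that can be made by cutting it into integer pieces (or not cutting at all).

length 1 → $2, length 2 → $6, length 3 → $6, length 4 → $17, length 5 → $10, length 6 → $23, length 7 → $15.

Let v[k] be the best obtainable value from length k. For each k, try every first piece i and keep the best of price[i] + v[k−i].
v[1] = 2
v[2] = max(2+2, 6+0) = 6
v[3] = max(2+6, 6+2, 6+0) = 8
v[4] = max(2+8, 6+6, 6+2, 17+0) = 17
v[5] = max(2+17, 6+8, 6+6, 17+2, 10+0) = 19
v[6] = max(2+19, 6+17, 6+8, 17+6, 10+2, 23+0) = 23
v[7] = max(2+23, 6+19, 6+17, …, 23+2, 15+0) = 25
One optimal cutting: 4 + 2 + 1 → $17 + $6 + $2 = $25.

25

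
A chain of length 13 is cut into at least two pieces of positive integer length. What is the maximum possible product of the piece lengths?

Define prod[k] = max over 1≤i<k of i · max(k−i, prod[k−i]); the inner max lets the remainder stay uncut if that's better.
prod[2] = 1*max(1,0) = 1*1 = 1
prod[3] = max(1*2, 2*1) = 2
prod[4] = max(1*3, 2*2, 3*1) = 4
prod[5] = max(1*4, 2*3, 3*2, 4*1) = 6
prod[6] = max(1*6, 2*4, 3*3, 4*2, 5*1) = 9
prod[7] = max(1*9, 2*6, 3*4, 4*3, 5*2, 6*1) = 12
prod[8] = max(1*12, 2*9, 3*6, …, 6*2, 7*1) = 18
prod[9] = max(1*18, 2*12, 3*9, …, 7*2, 8*1) = 27
prod[10] = max(1*27, 2*18, 3*12, …, 8*2, 9*1) = 36
prod[11] = max(1*36, 2*27, 3*18, …, 9*2, 10*1) = 54
prod[12] = max(1*54, 2*36, 3*27, …, 10*2, 11*1) = 81
prod[13] = max(1*81, 2*54, 3*36, …, 11*2, 12*1) = 108
One optimal split: 3 + 3 + 3 + 2 + 2; product 3*3*3*2*2 = 108.

108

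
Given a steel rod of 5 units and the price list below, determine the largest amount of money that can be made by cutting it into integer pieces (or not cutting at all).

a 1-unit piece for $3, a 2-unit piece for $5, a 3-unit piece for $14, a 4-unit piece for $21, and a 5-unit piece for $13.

24

Consider every possible first cut. v[k] is the best of p[i]+v[k−i] over all sellable i≤k.
v[1] = 3
v[2] = max(3+3, 5+0) = 6
v[3] = max(3+6, 5+3, 14+0) = 14
v[4] = max(3+14, 5+6, 14+3, 21+0) = 21
v[5] = max(3+21, 5+14, 14+6, 21+3, 13+0) = 24
One optimal cutting: 4 + 1 → $21 + $3 = $24.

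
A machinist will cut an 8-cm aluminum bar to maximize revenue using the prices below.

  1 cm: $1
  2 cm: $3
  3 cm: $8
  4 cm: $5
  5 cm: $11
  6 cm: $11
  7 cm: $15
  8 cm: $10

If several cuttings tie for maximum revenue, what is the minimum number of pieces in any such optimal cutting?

Consider every possible first cut. r[k] is the best of p[i]+r[k−i] over all sellable i≤k.
r[1] = 1
r[2] = max(1+1, 3+0) = 3
r[3] = max(1+3, 3+1, 8+0) = 8
r[4] = max(1+8, 3+3, 8+1, 5+0) = 9
r[5] = max(1+9, 3+8, 8+3, 5+1, 11+0) = 11
r[6] = max(1+11, 3+9, 8+8, 5+3, 11+1, 11+0) = 16
r[7] = max(1+16, 3+11, 8+9, …, 11+1, 15+0) = 17
r[8] = max(1+17, 3+16, 8+11, …, 15+1, 10+0) = 19
Maximum revenue is $19.
Now minimize piece count subject to staying optimal: for each k, pieces[k] = 1 + min over i with p[i]+r[k−i]=r[k] of pieces[k−i].
pieces[5] = 1
pieces[6] = 2
pieces[7] = 3
pieces[8] = 2

2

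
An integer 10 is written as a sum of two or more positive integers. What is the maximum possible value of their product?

Define m[k] = max over 1≤i<k of i · max(k−i, m[k−i]); the inner max lets the remainder stay uncut if that's better.
m[2] = 1×max(1,0) = 1×1 = 1
m[3] = max(1×2, 2×1) = 2
m[4] = max(1×3, 2×2, 3×1) = 4
m[5] = max(1×4, 2×3, 3×2, 4×1) = 6
m[6] = max(1×6, 2×4, 3×3, 4×2, 5×1) = 9
m[7] = max(1×9, 2×6, 3×4, 4×3, 5×2, 6×1) = 12
m[8] = max(1×12, 2×9, 3×6, …, 6×2, 7×1) = 18
m[9] = max(1×18, 2×12, 3×9, …, 7×2, 8×1) = 27
m[10] = max(1×27, 2×18, 3×12, …, 8×2, 9×1) = 36
One optimal split: 3 + 3 + 2 + 2; product 3×3×2×2 = 36.

36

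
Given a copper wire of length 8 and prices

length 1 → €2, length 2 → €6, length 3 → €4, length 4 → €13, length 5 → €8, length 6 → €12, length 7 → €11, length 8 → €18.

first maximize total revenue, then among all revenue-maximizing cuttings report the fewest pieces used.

2

Let r[k] be the best obtainable value from length k. For each k, try every first piece i and keep the best of price[i] + r[k−i].
r[1] = 2
r[2] = 6
r[3] = 8  (first piece 1, then r[2]=6)
r[4] = 13
r[5] = 15  (first piece 1, then r[4]=13)
r[6] = 19  (first piece 2, then r[4]=13)
r[7] = 21  (first piece 1, then r[6]=19)
r[8] = 26  (first piece 4, then r[4]=13)
Maximum revenue is €26.
Now minimize piece count subject to staying optimal: for each k, pieces[k] = 1 + min over i with p[i]+r[k−i]=r[k] of pieces[k−i].
pieces[5] = 2
pieces[6] = 2
pieces[7] = 3
pieces[8] = 2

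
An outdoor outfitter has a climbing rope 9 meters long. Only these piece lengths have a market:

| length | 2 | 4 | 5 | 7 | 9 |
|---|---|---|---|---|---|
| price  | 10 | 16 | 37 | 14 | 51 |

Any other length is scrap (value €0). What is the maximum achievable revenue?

57

Let f[k] be the best obtainable value from length k. For each k, try every first piece i and keep the best of price[i] + f[k−i].
f[1] = 0
f[2] = 10
f[3] = 10
f[4] = 20  (first piece 2, then f[2]=10)
f[5] = 37
f[6] = 37
f[7] = 47  (first piece 2, then f[5]=37)
f[8] = 47
f[9] = 57  (first piece 2, then f[7]=47)
One optimal cutting: 5 + 2 + 2 → €57.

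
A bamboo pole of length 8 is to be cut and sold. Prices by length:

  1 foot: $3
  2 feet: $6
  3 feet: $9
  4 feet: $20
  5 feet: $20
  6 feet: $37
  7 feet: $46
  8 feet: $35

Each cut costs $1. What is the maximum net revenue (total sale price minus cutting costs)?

48

Consider every possible first cut. net[k] is the best of p[i]+net[k−i] over all sellable i≤k, charging 1 whenever i<k.
net[1] = 3
net[2] = max(3+3-1, 6+0) = 6
net[3] = max(3+6-1, 6+3-1, 9+0) = 9
net[4] = max(3+9-1, 6+6-1, 9+3-1, 20+0) = 20
net[5] = max(3+20-1, 6+9-1, 9+6-1, 20+3-1, 20+0) = 22
net[6] = max(3+22-1, 6+20-1, 9+9-1, 20+6-1, 20+3-1, 37+0) = 37
net[7] = max(3+37-1, 6+22-1, 9+20-1, …, 37+3-1, 46+0) = 46
net[8] = max(3+46-1, 6+37-1, 9+22-1, …, 46+3-1, 35+0) = 48
One optimal plan: pieces 7 + 1 (1 cut) → $49 − $1 = $48.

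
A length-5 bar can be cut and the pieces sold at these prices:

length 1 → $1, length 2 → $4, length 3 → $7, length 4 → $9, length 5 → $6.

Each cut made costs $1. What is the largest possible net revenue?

Consider every possible first cut. net[k] is the best of p[i]+net[k−i] over all sellable i≤k, charging 1 whenever i<k.
net[1] = 1
net[2] = max(1+1-1, 4+0) = 4
net[3] = max(1+4-1, 4+1-1, 7+0) = 7
net[4] = max(1+7-1, 4+4-1, 7+1-1, 9+0) = 9
net[5] = max(1+9-1, 4+7-1, 7+4-1, 9+1-1, 6+0) = 10
One optimal plan: pieces 3 + 2 (1 cut) → $11 − $1 = $10.

10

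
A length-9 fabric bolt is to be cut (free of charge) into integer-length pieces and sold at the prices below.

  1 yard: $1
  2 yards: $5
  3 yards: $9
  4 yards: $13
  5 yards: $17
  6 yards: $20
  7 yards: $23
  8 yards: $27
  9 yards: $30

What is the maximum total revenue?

Build best[k] bottom-up: best[k] = max over allowed piece i of (p[i] + best[k−i]).
best[1] = 1
best[2] = max(1+1, 5+0) = 5
best[3] = max(1+5, 5+1, 9+0) = 9
best[4] = max(1+9, 5+5, 9+1, 13+0) = 13
best[5] = max(1+13, 5+9, 9+5, 13+1, 17+0) = 17
best[6] = max(1+17, 5+13, 9+9, 13+5, 17+1, 20+0) = 20
best[7] = max(1+20, 5+17, 9+13, …, 20+1, 23+0) = 23
best[8] = max(1+23, 5+20, 9+17, …, 23+1, 27+0) = 27
best[9] = max(1+27, 5+23, 9+20, …, 27+1, 30+0) = 30
One optimal cutting: 5 + 4 → $17 + $13 = $30.

30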